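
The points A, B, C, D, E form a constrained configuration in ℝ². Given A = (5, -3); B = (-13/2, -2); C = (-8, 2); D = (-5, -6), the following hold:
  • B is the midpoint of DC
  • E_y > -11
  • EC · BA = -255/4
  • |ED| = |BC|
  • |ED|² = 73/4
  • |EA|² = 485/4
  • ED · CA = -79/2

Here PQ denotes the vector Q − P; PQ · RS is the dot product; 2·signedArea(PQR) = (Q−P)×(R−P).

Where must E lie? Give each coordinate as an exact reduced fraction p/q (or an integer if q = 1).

1. E_x = -7/2  [EC · BA = -255/4 ∩ ED · CA = -79/2]
2. E_y = -10  [EC · BA = -255/4 ∩ ED · CA = -79/2]
   → E = (-7/2, -10)

E = (-7/2, -10)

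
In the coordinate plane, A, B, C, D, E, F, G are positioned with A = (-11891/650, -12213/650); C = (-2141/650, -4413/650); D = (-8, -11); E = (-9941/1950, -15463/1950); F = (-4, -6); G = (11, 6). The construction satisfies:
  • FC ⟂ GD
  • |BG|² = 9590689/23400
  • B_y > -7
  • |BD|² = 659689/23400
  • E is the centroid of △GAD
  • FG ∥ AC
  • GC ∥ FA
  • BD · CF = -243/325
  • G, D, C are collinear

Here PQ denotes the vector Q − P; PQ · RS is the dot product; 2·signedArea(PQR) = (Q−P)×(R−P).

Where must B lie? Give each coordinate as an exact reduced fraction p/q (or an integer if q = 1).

1. B_x = -17741/3900  [line 459/650·x + -513/650·y + -297/130 = 0 ∩ |BD|² = 659689/23400]
2. B_y = -27163/3900  [line 459/650·x + -513/650·y + -297/130 = 0 ∩ |BD|² = 659689/23400]
   → B = (-17741/3900, -27163/3900)

B = (-17741/3900, -27163/3900)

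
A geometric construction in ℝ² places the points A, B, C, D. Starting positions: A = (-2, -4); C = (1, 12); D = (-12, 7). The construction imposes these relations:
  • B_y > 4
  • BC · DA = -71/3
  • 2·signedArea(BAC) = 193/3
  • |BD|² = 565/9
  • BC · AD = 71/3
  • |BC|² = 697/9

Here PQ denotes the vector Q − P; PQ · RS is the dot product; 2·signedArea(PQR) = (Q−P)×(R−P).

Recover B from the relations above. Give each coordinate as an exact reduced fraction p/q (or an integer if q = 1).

1. B_x = -13/3  [2·signedArea(BAC) = 193/3 ∩ BC · DA = -71/3]
2. B_y = 5  [2·signedArea(BAC) = 193/3 ∩ BC · DA = -71/3]
   → B = (-13/3, 5)

B = (-13/3, 5)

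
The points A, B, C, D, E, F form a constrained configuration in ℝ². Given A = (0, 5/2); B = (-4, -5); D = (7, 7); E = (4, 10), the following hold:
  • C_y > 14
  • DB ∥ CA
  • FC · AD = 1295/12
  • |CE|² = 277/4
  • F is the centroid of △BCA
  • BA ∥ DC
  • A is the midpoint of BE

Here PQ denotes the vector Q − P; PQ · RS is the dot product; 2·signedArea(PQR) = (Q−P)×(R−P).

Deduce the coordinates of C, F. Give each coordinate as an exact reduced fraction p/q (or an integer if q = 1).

1. C_x = 11  [DB ∥ CA ∩ BA ∥ DC]
2. C_y = 29/2  [DB ∥ CA ∩ BA ∥ DC]
   → C = (11, 29/2)
3. F_x = 7/3  [F is the centroid of △BCA]
4. F_y = 4  [F is the centroid of △BCA]
   → F = (7/3, 4)

C = (11, 29/2)
F = (7/3, 4)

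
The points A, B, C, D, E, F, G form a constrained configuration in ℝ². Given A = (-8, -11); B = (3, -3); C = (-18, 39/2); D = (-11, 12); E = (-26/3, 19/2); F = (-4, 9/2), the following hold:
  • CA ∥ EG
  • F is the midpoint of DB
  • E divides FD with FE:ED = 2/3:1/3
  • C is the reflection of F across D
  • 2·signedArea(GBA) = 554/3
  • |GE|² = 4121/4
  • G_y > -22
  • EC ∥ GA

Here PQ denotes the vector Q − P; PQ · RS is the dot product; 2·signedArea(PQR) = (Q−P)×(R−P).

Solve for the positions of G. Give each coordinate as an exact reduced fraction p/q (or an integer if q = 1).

1. G_x = 4/3  [EC ∥ GA ∩ CA ∥ EG]
2. G_y = -21  [EC ∥ GA ∩ CA ∥ EG]
   → G = (4/3, -21)

G = (4/3, -21)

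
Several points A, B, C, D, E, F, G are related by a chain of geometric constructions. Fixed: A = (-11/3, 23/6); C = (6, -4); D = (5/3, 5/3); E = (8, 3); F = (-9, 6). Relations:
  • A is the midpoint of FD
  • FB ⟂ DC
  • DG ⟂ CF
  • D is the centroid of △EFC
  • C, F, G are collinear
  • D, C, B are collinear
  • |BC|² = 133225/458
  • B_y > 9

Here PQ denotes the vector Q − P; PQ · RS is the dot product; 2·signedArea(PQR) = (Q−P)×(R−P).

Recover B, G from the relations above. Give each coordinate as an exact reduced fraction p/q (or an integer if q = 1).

B = (-1997/458, 4373/458)
G = (5/13, -10/39)

1. B_x = -1997/458  [D, C, B are collinear ∩ FB ⟂ DC]
2. B_y = 4373/458  [D, C, B are collinear ∩ FB ⟂ DC]
   → B = (-1997/458, 4373/458)
3. G_x = 5/13  [C, F, G are collinear ∩ DG ⟂ CF]
4. G_y = -10/39  [C, F, G are collinear ∩ DG ⟂ CF]
   → G = (5/13, -10/39)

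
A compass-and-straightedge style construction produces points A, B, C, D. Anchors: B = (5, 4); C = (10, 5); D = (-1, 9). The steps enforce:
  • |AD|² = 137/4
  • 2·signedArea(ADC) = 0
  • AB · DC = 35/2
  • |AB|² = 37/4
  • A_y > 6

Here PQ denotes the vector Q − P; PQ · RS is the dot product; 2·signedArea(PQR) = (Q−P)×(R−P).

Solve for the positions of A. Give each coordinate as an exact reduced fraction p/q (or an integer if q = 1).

A = (9/2, 7)

1. A_x = 9/2  [2·signedArea(ADC) = 0 ∩ AB · DC = 35/2]
2. A_y = 7  [2·signedArea(ADC) = 0 ∩ AB · DC = 35/2]
   → A = (9/2, 7)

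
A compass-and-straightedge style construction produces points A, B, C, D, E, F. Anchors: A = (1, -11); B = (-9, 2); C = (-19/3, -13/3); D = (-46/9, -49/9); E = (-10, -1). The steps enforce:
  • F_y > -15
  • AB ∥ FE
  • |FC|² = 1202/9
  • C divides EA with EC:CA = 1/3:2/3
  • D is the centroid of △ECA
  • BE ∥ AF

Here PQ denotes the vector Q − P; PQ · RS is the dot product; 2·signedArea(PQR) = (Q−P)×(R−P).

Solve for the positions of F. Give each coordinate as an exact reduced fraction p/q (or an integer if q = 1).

1. F_x = 0  [AB ∥ FE ∩ BE ∥ AF]
2. F_y = -14  [AB ∥ FE ∩ BE ∥ AF]
   → F = (0, -14)

F = (0, -14)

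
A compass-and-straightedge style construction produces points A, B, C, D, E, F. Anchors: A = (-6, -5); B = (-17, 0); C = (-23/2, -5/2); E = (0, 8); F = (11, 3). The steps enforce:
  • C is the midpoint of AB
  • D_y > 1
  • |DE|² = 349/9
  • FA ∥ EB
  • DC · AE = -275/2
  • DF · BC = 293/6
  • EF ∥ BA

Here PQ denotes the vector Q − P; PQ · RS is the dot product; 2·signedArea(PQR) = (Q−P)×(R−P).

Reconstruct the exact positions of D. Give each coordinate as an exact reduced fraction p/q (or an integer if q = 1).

D = (5/3, 2)

1. D_x = 5/3  [DF · BC = 293/6 ∩ DC · AE = -275/2]
2. D_y = 2  [DF · BC = 293/6 ∩ DC · AE = -275/2]
   → D = (5/3, 2)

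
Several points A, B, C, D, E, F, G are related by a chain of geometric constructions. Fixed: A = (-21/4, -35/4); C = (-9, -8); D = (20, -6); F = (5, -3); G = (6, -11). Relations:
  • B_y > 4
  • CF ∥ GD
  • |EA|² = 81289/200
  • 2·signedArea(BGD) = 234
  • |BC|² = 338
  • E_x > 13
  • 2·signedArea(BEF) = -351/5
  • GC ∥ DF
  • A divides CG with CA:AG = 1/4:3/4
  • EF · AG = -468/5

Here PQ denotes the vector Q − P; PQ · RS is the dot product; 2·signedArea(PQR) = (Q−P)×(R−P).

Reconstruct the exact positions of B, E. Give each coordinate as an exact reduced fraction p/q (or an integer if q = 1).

1. B_x = 4  [line -5·x + 14·y + -50 = 0 ∩ |BC|² = 338]
2. B_y = 5  [line -5·x + 14·y + -50 = 0 ∩ |BC|² = 338]
   → B = (4, 5)
3. E_x = 68/5  [EF · AG = -468/5 ∩ 2·signedArea(BEF) = -351/5]
4. E_y = -8/5  [EF · AG = -468/5 ∩ 2·signedArea(BEF) = -351/5]
   → E = (68/5, -8/5)

B = (4, 5)
E = (68/5, -8/5)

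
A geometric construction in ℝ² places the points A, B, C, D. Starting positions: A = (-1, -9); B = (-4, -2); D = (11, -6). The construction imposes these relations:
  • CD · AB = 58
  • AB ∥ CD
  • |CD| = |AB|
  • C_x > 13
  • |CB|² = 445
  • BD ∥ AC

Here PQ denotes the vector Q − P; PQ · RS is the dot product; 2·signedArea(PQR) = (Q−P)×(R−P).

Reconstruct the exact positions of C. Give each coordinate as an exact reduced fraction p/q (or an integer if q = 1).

C = (14, -13)

1. C_x = 14  [AB ∥ CD ∩ BD ∥ AC]
2. C_y = -13  [AB ∥ CD ∩ BD ∥ AC]
   → C = (14, -13)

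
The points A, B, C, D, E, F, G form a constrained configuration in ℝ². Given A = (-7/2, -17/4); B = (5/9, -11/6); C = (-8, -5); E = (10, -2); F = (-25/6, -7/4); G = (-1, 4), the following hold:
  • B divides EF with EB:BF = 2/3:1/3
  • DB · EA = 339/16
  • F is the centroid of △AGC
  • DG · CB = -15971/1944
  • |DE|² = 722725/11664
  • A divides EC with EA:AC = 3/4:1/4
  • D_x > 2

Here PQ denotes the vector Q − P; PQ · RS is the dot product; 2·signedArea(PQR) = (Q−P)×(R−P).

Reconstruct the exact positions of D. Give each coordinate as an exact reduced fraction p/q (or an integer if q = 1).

D = (115/54, -67/36)

1. D_x = 115/54  [DB · EA = 339/16 ∩ DG · CB = -15971/1944]
2. D_y = -67/36  [DB · EA = 339/16 ∩ DG · CB = -15971/1944]
   → D = (115/54, -67/36)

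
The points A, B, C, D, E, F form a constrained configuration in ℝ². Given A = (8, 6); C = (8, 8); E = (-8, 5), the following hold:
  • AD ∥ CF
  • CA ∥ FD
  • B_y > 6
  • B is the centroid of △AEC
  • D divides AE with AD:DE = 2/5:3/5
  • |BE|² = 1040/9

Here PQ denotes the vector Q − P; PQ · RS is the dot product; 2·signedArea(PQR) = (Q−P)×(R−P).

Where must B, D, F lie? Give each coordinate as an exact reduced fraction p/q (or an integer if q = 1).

1. B_x = 8/3  [B is the centroid of △AEC]
2. B_y = 19/3  [B is the centroid of △AEC]
   → B = (8/3, 19/3)
3. D_x = 8/5  [D divides AE with AD:DE = 2/5:3/5]
4. D_y = 28/5  [D divides AE with AD:DE = 2/5:3/5]
   → D = (8/5, 28/5)
5. F_x = 8/5  [CA ∥ FD ∩ AD ∥ CF]
6. F_y = 38/5  [CA ∥ FD ∩ AD ∥ CF]
   → F = (8/5, 38/5)

B = (8/3, 19/3)
D = (8/5, 28/5)
F = (8/5, 38/5)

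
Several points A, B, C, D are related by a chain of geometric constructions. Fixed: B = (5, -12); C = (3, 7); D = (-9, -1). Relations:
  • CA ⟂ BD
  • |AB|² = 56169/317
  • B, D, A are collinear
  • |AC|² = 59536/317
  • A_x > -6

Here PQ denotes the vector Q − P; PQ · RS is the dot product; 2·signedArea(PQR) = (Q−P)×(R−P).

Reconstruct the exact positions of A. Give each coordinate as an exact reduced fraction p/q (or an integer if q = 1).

1. A_x = -1733/317  [B, D, A are collinear ∩ CA ⟂ BD]
2. A_y = -1197/317  [B, D, A are collinear ∩ CA ⟂ BD]
   → A = (-1733/317, -1197/317)

A = (-1733/317, -1197/317)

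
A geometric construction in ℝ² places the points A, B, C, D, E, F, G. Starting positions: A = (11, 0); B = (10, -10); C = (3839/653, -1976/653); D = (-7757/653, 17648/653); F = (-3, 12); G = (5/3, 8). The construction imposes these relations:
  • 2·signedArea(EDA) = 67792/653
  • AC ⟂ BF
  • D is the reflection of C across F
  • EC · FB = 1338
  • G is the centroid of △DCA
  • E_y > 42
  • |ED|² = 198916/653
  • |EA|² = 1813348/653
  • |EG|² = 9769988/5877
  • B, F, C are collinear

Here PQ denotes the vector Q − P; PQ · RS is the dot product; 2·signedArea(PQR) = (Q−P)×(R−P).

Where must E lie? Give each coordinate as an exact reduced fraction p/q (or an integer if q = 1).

1. E_x = -13555/653  [EC · FB = 1338 ∩ 2·signedArea(EDA) = 67792/653]
2. E_y = 27460/653  [EC · FB = 1338 ∩ 2·signedArea(EDA) = 67792/653]
   → E = (-13555/653, 27460/653)

E = (-13555/653, 27460/653)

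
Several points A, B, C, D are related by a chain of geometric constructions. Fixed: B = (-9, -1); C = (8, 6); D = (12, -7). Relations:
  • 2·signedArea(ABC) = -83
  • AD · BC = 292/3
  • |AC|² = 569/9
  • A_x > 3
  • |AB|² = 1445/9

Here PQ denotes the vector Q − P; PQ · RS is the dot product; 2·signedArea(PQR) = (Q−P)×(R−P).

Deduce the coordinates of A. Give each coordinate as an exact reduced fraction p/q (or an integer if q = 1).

1. A_x = 11/3  [AD · BC = 292/3 ∩ 2·signedArea(ABC) = -83]
2. A_y = -2/3  [AD · BC = 292/3 ∩ 2·signedArea(ABC) = -83]
   → A = (11/3, -2/3)

A = (11/3, -2/3)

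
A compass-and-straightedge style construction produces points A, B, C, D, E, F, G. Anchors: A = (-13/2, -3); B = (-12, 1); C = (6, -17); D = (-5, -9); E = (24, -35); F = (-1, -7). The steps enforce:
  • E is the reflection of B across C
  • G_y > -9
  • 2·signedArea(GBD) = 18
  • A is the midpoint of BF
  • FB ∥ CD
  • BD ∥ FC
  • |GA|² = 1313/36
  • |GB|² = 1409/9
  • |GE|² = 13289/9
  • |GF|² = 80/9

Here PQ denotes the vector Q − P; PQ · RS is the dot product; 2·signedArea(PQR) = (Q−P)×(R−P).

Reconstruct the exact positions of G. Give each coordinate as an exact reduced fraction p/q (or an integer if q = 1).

G = (-11/3, -25/3)

1. G_x = -11/3  [line 10·x + 7·y + 95 = 0 ∩ |GF|² = 80/9]
2. G_y = -25/3  [line 10·x + 7·y + 95 = 0 ∩ |GF|² = 80/9]
   → G = (-11/3, -25/3)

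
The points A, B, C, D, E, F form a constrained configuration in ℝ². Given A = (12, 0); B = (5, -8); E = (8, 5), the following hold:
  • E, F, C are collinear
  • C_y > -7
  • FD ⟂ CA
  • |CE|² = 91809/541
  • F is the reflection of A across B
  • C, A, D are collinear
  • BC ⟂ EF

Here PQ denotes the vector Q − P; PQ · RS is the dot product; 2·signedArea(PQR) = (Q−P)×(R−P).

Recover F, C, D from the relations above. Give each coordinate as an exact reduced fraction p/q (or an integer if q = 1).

C = (1298/541, -3658/541)
D = (-24672267/5044825, -60011319/5044825)
F = (-2, -16)

1. F_x = -2  [F is the reflection of A across B]
2. F_y = -16  [F is the reflection of A across B]
   → F = (-2, -16)
3. C_x = 1298/541  [E, F, C are collinear ∩ BC ⟂ EF]
4. C_y = -3658/541  [E, F, C are collinear ∩ BC ⟂ EF]
   → C = (1298/541, -3658/541)
5. D_x = -24672267/5044825  [C, A, D are collinear ∩ FD ⟂ CA]
6. D_y = -60011319/5044825  [C, A, D are collinear ∩ FD ⟂ CA]
   → D = (-24672267/5044825, -60011319/5044825)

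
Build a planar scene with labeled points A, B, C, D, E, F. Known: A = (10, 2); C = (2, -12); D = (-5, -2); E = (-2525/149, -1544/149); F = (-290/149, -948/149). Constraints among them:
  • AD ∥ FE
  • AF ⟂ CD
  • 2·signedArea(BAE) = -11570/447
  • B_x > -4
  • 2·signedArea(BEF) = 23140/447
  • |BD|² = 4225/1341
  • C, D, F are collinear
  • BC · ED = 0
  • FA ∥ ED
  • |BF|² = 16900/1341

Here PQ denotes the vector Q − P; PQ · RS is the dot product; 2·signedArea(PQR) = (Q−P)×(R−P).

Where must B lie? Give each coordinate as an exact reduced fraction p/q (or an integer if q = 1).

B = (-1780/447, -1544/447)

1. B_x = -1780/447  [BC · ED = 0 ∩ 2·signedArea(BEF) = 23140/447]
2. B_y = -1544/447  [BC · ED = 0 ∩ 2·signedArea(BEF) = 23140/447]
   → B = (-1780/447, -1544/447)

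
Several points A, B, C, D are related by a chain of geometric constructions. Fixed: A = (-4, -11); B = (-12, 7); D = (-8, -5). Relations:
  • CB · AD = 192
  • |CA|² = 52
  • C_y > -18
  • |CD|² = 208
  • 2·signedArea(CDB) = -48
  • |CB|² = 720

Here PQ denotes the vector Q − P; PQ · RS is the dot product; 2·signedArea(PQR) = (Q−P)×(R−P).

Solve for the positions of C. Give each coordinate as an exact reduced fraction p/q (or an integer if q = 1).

1. C_x = 0  [CB · AD = 192 ∩ 2·signedArea(CDB) = -48]
2. C_y = -17  [CB · AD = 192 ∩ 2·signedArea(CDB) = -48]
   → C = (0, -17)

C = (0, -17)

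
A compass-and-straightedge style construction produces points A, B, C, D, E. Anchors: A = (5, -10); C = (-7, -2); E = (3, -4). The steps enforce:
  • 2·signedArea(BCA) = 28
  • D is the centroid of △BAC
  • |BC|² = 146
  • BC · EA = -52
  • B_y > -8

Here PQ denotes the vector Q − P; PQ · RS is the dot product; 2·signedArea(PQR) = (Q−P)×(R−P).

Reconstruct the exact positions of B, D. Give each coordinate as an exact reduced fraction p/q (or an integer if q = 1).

1. B_x = 4  [BC · EA = -52 ∩ 2·signedArea(BCA) = 28]
2. B_y = -7  [BC · EA = -52 ∩ 2·signedArea(BCA) = 28]
   → B = (4, -7)
3. D_x = 2/3  [D is the centroid of △BAC]
4. D_y = -19/3  [D is the centroid of △BAC]
   → D = (2/3, -19/3)

B = (4, -7)
D = (2/3, -19/3)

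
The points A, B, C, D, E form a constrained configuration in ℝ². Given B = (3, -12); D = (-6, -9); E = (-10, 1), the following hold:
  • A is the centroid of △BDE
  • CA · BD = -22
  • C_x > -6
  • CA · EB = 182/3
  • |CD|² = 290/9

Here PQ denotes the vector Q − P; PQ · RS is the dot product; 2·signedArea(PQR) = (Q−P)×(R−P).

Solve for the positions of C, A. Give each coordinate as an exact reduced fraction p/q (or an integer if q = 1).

A = (-13/3, -20/3)
C = (-17/3, -10/3)

1. A_x = -13/3  [A is the centroid of △BDE]
2. A_y = -20/3  [A is the centroid of △BDE]
   → A = (-13/3, -20/3)
3. C_x = -17/3  [CA · EB = 182/3 ∩ CA · BD = -22]
4. C_y = -10/3  [CA · EB = 182/3 ∩ CA · BD = -22]
   → C = (-17/3, -10/3)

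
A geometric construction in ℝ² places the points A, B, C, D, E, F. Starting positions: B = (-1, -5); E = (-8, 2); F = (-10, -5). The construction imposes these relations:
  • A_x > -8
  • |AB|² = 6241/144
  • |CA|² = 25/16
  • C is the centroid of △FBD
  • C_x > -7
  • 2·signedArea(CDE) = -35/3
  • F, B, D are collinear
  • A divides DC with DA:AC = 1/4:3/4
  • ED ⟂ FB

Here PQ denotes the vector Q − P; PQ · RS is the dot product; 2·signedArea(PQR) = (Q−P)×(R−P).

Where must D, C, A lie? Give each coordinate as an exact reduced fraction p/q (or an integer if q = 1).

1. D_x = -8  [F, B, D are collinear ∩ ED ⟂ FB]
2. D_y = -5  [F, B, D are collinear ∩ ED ⟂ FB]
   → D = (-8, -5)
3. C_x = -19/3  [C is the centroid of △FBD]
4. C_y = -5  [C is the centroid of △FBD]
   → C = (-19/3, -5)
5. A_x = -91/12  [A divides DC with DA:AC = 1/4:3/4]
6. A_y = -5  [A divides DC with DA:AC = 1/4:3/4]
   → A = (-91/12, -5)

A = (-91/12, -5)
C = (-19/3, -5)
D = (-8, -5)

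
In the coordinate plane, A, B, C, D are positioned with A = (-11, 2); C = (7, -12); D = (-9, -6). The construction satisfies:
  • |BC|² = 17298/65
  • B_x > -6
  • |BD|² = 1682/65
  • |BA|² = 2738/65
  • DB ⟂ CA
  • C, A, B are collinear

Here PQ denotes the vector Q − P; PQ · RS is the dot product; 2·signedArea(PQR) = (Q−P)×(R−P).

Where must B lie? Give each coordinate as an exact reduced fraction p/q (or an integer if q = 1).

1. B_x = -382/65  [C, A, B are collinear ∩ DB ⟂ CA]
2. B_y = -129/65  [C, A, B are collinear ∩ DB ⟂ CA]
   → B = (-382/65, -129/65)

B = (-382/65, -129/65)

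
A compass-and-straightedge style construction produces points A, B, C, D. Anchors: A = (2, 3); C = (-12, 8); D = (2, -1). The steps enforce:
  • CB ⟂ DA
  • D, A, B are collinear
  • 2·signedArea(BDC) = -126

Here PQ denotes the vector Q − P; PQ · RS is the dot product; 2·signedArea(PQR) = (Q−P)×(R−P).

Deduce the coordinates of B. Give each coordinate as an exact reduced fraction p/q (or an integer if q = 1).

B = (2, 8)

1. B_x = 2  [D, A, B are collinear ∩ CB ⟂ DA]
2. B_y = 8  [D, A, B are collinear ∩ CB ⟂ DA]
   → B = (2, 8)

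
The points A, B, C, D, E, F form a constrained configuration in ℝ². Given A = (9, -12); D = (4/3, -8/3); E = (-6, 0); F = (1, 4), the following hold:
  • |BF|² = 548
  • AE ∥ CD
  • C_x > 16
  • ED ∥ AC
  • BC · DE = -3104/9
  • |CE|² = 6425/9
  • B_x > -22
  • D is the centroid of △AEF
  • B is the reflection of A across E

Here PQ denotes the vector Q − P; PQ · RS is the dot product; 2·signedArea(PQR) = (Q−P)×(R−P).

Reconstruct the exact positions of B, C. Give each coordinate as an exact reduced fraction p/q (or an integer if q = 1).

B = (-21, 12)
C = (49/3, -44/3)

1. B_x = -21  [B is the reflection of A across E]
2. B_y = 12  [B is the reflection of A across E]
   → B = (-21, 12)
3. C_x = 49/3  [AE ∥ CD ∩ ED ∥ AC]
4. C_y = -44/3  [AE ∥ CD ∩ ED ∥ AC]
   → C = (49/3, -44/3)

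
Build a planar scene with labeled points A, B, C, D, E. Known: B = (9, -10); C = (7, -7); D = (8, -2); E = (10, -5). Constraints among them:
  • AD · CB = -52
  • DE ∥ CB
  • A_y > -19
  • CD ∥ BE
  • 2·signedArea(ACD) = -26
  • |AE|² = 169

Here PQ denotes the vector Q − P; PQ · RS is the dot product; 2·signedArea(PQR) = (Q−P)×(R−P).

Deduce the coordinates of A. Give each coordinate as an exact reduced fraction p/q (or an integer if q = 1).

1. A_x = 10  [2·signedArea(ACD) = -26 ∩ AD · CB = -52]
2. A_y = -18  [2·signedArea(ACD) = -26 ∩ AD · CB = -52]
   → A = (10, -18)

A = (10, -18)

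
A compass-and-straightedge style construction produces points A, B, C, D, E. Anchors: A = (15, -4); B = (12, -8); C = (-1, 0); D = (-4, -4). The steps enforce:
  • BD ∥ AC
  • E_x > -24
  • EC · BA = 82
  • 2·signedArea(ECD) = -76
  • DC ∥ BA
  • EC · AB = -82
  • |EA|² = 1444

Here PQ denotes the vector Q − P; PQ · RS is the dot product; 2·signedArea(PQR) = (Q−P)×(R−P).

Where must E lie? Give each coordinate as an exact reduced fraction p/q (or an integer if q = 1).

1. E_x = -23  [2·signedArea(ECD) = -76 ∩ EC · AB = -82]
2. E_y = -4  [2·signedArea(ECD) = -76 ∩ EC · AB = -82]
   → E = (-23, -4)

E = (-23, -4)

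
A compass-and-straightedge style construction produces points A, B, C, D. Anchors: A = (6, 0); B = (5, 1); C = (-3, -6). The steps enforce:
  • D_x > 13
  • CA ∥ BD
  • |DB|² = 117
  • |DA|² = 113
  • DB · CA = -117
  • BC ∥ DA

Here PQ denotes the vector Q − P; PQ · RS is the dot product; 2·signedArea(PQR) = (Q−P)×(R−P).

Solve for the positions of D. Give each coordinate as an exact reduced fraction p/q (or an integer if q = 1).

D = (14, 7)

1. D_x = 14  [BC ∥ DA ∩ CA ∥ BD]
2. D_y = 7  [BC ∥ DA ∩ CA ∥ BD]
   → D = (14, 7)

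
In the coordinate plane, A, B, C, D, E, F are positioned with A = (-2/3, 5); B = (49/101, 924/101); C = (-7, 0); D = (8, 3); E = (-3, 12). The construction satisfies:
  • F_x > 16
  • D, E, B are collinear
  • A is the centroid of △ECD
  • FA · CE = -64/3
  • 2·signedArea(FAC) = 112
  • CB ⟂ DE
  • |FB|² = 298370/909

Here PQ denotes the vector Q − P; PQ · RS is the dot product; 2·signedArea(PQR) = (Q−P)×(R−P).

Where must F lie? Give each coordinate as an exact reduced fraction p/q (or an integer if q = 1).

F = (50/3, 1)

1. F_x = 50/3  [2·signedArea(FAC) = 112 ∩ FA · CE = -64/3]
2. F_y = 1  [2·signedArea(FAC) = 112 ∩ FA · CE = -64/3]
   → F = (50/3, 1)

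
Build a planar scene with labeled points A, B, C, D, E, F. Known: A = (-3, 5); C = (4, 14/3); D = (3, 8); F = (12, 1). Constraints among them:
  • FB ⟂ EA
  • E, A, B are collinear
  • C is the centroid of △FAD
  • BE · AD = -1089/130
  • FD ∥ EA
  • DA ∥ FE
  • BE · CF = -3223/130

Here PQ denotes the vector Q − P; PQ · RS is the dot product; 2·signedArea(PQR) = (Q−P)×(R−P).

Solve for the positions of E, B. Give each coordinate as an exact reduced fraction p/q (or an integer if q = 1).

B = (1077/130, -491/130)
E = (6, -2)

1. E_x = 6  [FD ∥ EA ∩ DA ∥ FE]
2. E_y = -2  [FD ∥ EA ∩ DA ∥ FE]
   → E = (6, -2)
3. B_x = 1077/130  [E, A, B are collinear ∩ FB ⟂ EA]
4. B_y = -491/130  [E, A, B are collinear ∩ FB ⟂ EA]
   → B = (1077/130, -491/130)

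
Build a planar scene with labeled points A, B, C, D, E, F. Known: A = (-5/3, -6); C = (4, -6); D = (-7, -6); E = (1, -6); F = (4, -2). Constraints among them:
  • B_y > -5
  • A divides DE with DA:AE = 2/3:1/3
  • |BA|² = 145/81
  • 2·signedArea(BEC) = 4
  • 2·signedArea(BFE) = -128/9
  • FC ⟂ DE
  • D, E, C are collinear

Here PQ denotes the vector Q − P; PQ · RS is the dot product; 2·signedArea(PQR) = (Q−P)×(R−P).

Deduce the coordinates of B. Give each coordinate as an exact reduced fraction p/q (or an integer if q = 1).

1. B_x = -14/9  [2·signedArea(BEC) = 4 ∩ 2·signedArea(BFE) = -128/9]
2. B_y = -14/3  [2·signedArea(BEC) = 4 ∩ 2·signedArea(BFE) = -128/9]
   → B = (-14/9, -14/3)

B = (-14/9, -14/3)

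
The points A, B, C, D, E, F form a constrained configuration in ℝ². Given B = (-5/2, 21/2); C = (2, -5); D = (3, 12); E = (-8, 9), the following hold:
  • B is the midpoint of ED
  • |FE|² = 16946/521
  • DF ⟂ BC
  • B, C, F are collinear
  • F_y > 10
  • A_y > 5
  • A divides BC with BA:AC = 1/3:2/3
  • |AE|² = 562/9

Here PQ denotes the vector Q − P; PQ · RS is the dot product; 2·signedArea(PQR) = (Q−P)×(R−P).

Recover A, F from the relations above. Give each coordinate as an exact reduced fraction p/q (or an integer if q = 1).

A = (-1, 16/3)
F = (-1289/521, 5424/521)

1. A_x = -1  [A divides BC with BA:AC = 1/3:2/3]
2. A_y = 16/3  [A divides BC with BA:AC = 1/3:2/3]
   → A = (-1, 16/3)
3. F_x = -1289/521  [B, C, F are collinear ∩ DF ⟂ BC]
4. F_y = 5424/521  [B, C, F are collinear ∩ DF ⟂ BC]
   → F = (-1289/521, 5424/521)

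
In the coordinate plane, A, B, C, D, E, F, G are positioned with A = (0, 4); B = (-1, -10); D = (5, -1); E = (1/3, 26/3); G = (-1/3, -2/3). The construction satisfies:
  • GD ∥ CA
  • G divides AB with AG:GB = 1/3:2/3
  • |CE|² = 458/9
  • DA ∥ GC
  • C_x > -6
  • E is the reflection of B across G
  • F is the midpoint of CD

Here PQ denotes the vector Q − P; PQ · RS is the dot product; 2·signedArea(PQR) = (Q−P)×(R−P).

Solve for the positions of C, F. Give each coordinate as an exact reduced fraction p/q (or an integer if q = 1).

1. C_x = -16/3  [GD ∥ CA ∩ DA ∥ GC]
2. C_y = 13/3  [GD ∥ CA ∩ DA ∥ GC]
   → C = (-16/3, 13/3)
3. F_x = -1/6  [F is the midpoint of CD]
4. F_y = 5/3  [F is the midpoint of CD]
   → F = (-1/6, 5/3)

C = (-16/3, 13/3)
F = (-1/6, 5/3)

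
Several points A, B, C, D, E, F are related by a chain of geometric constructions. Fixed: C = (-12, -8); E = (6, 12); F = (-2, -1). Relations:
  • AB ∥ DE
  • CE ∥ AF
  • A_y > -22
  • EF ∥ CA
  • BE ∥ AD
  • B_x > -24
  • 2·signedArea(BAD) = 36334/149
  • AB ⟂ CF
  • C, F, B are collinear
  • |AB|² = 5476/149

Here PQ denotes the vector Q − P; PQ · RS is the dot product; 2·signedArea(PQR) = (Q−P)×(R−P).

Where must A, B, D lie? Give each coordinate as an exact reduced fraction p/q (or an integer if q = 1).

A = (-20, -21)
B = (-3498/149, -2389/149)
D = (1412/149, 1048/149)

1. A_x = -20  [CE ∥ AF ∩ EF ∥ CA]
2. A_y = -21  [CE ∥ AF ∩ EF ∥ CA]
   → A = (-20, -21)
3. B_x = -3498/149  [C, F, B are collinear ∩ AB ⟂ CF]
4. B_y = -2389/149  [C, F, B are collinear ∩ AB ⟂ CF]
   → B = (-3498/149, -2389/149)
5. D_x = 1412/149  [AB ∥ DE ∩ BE ∥ AD]
6. D_y = 1048/149  [AB ∥ DE ∩ BE ∥ AD]
   → D = (1412/149, 1048/149)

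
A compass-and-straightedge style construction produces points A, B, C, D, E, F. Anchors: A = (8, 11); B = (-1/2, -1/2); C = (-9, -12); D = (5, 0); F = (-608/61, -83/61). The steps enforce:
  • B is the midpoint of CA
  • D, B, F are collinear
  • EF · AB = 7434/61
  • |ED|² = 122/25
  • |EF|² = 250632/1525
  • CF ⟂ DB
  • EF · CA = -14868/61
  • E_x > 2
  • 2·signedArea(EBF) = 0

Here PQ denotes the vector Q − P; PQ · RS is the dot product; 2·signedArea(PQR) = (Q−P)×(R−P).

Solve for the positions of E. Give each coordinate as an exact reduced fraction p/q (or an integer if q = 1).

E = (14/5, -1/5)

1. E_x = 14/5  [2·signedArea(EBF) = 0 ∩ EF · AB = 7434/61]
2. E_y = -1/5  [2·signedArea(EBF) = 0 ∩ EF · AB = 7434/61]
   → E = (14/5, -1/5)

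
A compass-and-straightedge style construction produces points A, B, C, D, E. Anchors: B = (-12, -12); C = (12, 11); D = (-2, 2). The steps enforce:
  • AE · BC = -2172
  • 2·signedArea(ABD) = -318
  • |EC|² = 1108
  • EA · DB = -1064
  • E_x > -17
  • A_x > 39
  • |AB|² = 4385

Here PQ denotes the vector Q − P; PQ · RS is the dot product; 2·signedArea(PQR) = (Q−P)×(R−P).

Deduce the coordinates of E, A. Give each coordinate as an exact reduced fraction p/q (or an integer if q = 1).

1. A_x = 40  [line -14·x + 10·y + 270 = 0 ∩ |AB|² = 4385]
2. A_y = 29  [line -14·x + 10·y + 270 = 0 ∩ |AB|² = 4385]
   → A = (40, 29)
3. E_x = -16  [EA · DB = -1064 ∩ AE · BC = -2172]
4. E_y = -7  [EA · DB = -1064 ∩ AE · BC = -2172]
   → E = (-16, -7)

A = (40, 29)
E = (-16, -7)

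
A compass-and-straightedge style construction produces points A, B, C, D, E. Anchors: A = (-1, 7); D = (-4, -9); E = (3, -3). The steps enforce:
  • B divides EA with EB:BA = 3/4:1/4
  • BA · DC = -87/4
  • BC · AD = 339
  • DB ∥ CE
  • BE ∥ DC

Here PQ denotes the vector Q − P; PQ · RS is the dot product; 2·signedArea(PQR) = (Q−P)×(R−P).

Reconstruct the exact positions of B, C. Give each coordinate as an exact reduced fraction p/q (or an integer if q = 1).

B = (0, 9/2)
C = (-1, -33/2)

1. B_x = 0  [B divides EA with EB:BA = 3/4:1/4]
2. B_y = 9/2  [B divides EA with EB:BA = 3/4:1/4]
   → B = (0, 9/2)
3. C_x = -1  [DB ∥ CE ∩ BE ∥ DC]
4. C_y = -33/2  [DB ∥ CE ∩ BE ∥ DC]
   → C = (-1, -33/2)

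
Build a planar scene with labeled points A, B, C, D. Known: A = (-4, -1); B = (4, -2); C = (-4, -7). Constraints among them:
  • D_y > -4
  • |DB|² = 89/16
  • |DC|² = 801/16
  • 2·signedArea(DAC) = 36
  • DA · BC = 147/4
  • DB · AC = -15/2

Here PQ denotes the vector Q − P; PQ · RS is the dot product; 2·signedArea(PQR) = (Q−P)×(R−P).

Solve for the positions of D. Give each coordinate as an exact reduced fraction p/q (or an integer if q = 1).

D = (2, -13/4)

1. D_x = 2  [DA · BC = 147/4 ∩ 2·signedArea(DAC) = 36]
2. D_y = -13/4  [DA · BC = 147/4 ∩ 2·signedArea(DAC) = 36]
   → D = (2, -13/4)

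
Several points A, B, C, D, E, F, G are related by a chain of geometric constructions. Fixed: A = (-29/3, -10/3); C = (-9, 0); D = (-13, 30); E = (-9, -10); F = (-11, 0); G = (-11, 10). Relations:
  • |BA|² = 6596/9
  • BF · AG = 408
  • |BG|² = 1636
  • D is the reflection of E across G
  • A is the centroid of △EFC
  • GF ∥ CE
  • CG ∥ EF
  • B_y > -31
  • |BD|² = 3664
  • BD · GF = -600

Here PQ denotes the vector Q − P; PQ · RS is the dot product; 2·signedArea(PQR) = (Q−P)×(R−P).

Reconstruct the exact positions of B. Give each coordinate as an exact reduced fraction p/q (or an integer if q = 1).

B = (-5, -30)

1. B_x = -5  [BD · GF = -600 ∩ BF · AG = 408]
2. B_y = -30  [BD · GF = -600 ∩ BF · AG = 408]
   → B = (-5, -30)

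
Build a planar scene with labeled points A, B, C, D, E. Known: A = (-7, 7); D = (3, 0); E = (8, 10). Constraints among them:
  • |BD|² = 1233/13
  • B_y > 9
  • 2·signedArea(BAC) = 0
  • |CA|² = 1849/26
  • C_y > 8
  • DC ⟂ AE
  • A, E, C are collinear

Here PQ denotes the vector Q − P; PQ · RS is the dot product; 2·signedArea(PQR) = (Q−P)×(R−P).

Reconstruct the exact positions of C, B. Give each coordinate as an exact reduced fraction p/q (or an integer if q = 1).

1. C_x = 33/26  [A, E, C are collinear ∩ DC ⟂ AE]
2. C_y = 225/26  [A, E, C are collinear ∩ DC ⟂ AE]
   → C = (33/26, 225/26)
3. B_x = 69/13  [line -43/26·x + 215/26·y + -903/13 = 0 ∩ |BD|² = 1233/13]
4. B_y = 123/13  [line -43/26·x + 215/26·y + -903/13 = 0 ∩ |BD|² = 1233/13]
   → B = (69/13, 123/13)

B = (69/13, 123/13)
C = (33/26, 225/26)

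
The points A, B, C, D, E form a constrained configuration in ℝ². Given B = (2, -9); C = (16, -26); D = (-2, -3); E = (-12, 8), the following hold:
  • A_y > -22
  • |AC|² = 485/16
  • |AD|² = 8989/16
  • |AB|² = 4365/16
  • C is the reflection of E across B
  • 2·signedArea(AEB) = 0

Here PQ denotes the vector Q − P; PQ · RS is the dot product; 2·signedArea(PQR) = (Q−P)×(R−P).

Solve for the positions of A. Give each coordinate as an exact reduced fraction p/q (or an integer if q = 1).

A = (25/2, -87/4)

1. A_x = 25/2  [line 17·x + 14·y + 92 = 0 ∩ |AC|² = 485/16]
2. A_y = -87/4  [line 17·x + 14·y + 92 = 0 ∩ |AC|² = 485/16]
   → A = (25/2, -87/4)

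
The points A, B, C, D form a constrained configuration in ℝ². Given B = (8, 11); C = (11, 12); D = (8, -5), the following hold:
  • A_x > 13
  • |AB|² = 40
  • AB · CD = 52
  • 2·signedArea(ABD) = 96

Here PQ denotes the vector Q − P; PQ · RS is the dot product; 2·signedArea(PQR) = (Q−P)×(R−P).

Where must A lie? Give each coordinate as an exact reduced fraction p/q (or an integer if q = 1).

1. A_x = 14  [2·signedArea(ABD) = 96 ∩ AB · CD = 52]
2. A_y = 13  [2·signedArea(ABD) = 96 ∩ AB · CD = 52]
   → A = (14, 13)

A = (14, 13)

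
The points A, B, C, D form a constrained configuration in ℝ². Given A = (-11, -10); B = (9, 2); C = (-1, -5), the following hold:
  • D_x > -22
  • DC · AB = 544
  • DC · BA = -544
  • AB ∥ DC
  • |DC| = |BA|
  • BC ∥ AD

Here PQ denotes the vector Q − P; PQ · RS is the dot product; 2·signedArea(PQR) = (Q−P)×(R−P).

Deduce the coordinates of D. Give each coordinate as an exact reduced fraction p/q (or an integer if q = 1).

1. D_x = -21  [AB ∥ DC ∩ BC ∥ AD]
2. D_y = -17  [AB ∥ DC ∩ BC ∥ AD]
   → D = (-21, -17)

D = (-21, -17)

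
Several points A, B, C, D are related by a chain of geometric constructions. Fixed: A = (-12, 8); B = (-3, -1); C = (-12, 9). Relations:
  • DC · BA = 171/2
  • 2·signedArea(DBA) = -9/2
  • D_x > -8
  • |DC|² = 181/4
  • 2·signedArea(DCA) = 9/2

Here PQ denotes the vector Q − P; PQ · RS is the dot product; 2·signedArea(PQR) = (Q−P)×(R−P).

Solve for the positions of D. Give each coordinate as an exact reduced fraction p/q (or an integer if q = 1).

D = (-15/2, 4)

1. D_x = -15/2  [2·signedArea(DCA) = 9/2 ∩ DC · BA = 171/2]
2. D_y = 4  [2·signedArea(DCA) = 9/2 ∩ DC · BA = 171/2]
   → D = (-15/2, 4)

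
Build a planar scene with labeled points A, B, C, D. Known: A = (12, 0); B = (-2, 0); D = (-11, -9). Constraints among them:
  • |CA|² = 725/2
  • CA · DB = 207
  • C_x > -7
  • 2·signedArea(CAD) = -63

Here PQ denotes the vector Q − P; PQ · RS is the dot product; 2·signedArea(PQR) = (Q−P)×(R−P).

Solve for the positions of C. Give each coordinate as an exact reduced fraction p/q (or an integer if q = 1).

C = (-13/2, -9/2)

1. C_x = -13/2  [2·signedArea(CAD) = -63 ∩ CA · DB = 207]
2. C_y = -9/2  [2·signedArea(CAD) = -63 ∩ CA · DB = 207]
   → C = (-13/2, -9/2)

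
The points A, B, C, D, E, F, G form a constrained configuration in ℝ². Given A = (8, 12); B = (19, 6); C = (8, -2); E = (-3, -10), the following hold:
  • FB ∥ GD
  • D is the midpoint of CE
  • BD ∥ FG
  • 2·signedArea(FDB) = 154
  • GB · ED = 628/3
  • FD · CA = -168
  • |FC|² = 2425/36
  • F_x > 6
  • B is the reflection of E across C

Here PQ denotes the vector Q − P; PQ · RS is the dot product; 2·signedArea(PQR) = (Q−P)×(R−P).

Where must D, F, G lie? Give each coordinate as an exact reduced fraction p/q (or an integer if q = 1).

D = (5/2, -6)
F = (37/6, 6)
G = (-31/3, -6)

1. D_x = 5/2  [D is the midpoint of CE]
2. D_y = -6  [D is the midpoint of CE]
   → D = (5/2, -6)
3. F_x = 37/6  [2·signedArea(FDB) = 154 ∩ FD · CA = -168]
4. F_y = 6  [2·signedArea(FDB) = 154 ∩ FD · CA = -168]
   → F = (37/6, 6)
5. G_x = -31/3  [FB ∥ GD ∩ BD ∥ FG]
6. G_y = -6  [FB ∥ GD ∩ BD ∥ FG]
   → G = (-31/3, -6)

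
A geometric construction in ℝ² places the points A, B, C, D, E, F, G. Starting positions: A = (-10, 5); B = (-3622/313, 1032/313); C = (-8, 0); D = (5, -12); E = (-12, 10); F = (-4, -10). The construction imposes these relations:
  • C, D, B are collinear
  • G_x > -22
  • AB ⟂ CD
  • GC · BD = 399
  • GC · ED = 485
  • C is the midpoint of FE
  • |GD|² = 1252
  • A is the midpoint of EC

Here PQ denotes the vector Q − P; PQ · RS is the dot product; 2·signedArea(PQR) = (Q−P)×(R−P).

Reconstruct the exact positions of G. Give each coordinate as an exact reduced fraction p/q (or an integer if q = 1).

1. G_x = -21  [GC · ED = 485 ∩ GC · BD = 399]
2. G_y = 12  [GC · ED = 485 ∩ GC · BD = 399]
   → G = (-21, 12)

G = (-21, 12)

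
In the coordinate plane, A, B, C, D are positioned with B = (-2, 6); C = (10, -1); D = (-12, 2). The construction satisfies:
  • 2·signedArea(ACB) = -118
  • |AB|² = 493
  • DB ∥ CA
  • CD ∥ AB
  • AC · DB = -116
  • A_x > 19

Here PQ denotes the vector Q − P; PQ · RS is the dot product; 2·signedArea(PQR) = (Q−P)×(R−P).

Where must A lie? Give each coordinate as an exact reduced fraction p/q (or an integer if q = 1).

A = (20, 3)

1. A_x = 20  [CD ∥ AB ∩ DB ∥ CA]
2. A_y = 3  [CD ∥ AB ∩ DB ∥ CA]
   → A = (20, 3)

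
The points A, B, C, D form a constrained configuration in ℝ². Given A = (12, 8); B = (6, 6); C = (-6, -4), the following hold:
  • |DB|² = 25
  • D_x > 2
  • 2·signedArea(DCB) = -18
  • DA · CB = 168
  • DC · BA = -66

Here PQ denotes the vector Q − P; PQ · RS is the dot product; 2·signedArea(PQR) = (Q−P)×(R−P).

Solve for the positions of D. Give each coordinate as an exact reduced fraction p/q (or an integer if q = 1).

1. D_x = 3  [DC · BA = -66 ∩ 2·signedArea(DCB) = -18]
2. D_y = 2  [DC · BA = -66 ∩ 2·signedArea(DCB) = -18]
   → D = (3, 2)

D = (3, 2)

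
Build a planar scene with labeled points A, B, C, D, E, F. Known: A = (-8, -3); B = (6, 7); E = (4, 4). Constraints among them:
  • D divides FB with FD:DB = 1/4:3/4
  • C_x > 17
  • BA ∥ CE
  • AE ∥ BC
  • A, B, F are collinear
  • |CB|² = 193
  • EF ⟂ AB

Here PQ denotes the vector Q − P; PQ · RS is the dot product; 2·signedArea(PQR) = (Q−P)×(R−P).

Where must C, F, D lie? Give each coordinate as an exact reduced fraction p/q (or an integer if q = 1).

C = (18, 14)
D = (1167/296, 1637/296)
F = (241/74, 373/74)

1. C_x = 18  [BA ∥ CE ∩ AE ∥ BC]
2. C_y = 14  [BA ∥ CE ∩ AE ∥ BC]
   → C = (18, 14)
3. F_x = 241/74  [A, B, F are collinear ∩ EF ⟂ AB]
4. F_y = 373/74  [A, B, F are collinear ∩ EF ⟂ AB]
   → F = (241/74, 373/74)
5. D_x = 1167/296  [D divides FB with FD:DB = 1/4:3/4]
6. D_y = 1637/296  [D divides FB with FD:DB = 1/4:3/4]
   → D = (1167/296, 1637/296)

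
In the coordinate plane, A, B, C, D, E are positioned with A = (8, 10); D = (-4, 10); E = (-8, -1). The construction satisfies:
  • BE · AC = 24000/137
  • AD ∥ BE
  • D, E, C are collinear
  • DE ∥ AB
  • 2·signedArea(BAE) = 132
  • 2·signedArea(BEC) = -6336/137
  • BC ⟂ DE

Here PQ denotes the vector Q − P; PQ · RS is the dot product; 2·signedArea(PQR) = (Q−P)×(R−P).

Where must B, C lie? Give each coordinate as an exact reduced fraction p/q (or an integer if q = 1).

B = (4, -1)
C = (-904/137, 391/137)

1. B_x = 4  [AD ∥ BE ∩ DE ∥ AB]
2. B_y = -1  [AD ∥ BE ∩ DE ∥ AB]
   → B = (4, -1)
3. C_x = -904/137  [D, E, C are collinear ∩ BC ⟂ DE]
4. C_y = 391/137  [D, E, C are collinear ∩ BC ⟂ DE]
   → C = (-904/137, 391/137)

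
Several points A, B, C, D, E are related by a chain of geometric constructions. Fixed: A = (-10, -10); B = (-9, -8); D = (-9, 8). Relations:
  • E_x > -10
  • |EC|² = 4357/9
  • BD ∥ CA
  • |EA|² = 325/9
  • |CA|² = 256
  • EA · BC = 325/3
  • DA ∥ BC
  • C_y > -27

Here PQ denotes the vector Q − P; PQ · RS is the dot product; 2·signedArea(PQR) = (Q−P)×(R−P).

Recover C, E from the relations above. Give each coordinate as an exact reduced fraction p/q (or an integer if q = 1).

C = (-10, -26)
E = (-29/3, -4)

1. C_x = -10  [BD ∥ CA ∩ DA ∥ BC]
2. C_y = -26  [BD ∥ CA ∩ DA ∥ BC]
   → C = (-10, -26)
3. E_x = -29/3  [line 1·x + 18·y + 245/3 = 0 ∩ |EA|² = 325/9]
4. E_y = -4  [line 1·x + 18·y + 245/3 = 0 ∩ |EA|² = 325/9]
   → E = (-29/3, -4)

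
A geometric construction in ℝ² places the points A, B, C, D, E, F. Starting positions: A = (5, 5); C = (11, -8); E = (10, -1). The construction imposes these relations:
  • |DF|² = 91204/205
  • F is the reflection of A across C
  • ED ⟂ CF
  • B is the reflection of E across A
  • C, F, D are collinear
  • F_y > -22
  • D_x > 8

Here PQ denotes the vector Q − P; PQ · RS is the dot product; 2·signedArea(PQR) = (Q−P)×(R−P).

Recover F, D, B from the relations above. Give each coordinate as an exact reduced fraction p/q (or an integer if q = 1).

B = (0, 11)
D = (1673/205, -379/205)
F = (17, -21)

1. F_x = 17  [F is the reflection of A across C]
2. F_y = -21  [F is the reflection of A across C]
   → F = (17, -21)
3. D_x = 1673/205  [C, F, D are collinear ∩ ED ⟂ CF]
4. D_y = -379/205  [C, F, D are collinear ∩ ED ⟂ CF]
   → D = (1673/205, -379/205)
5. B_x = 0  [B is the reflection of E across A]
6. B_y = 11  [B is the reflection of E across A]
   → B = (0, 11)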